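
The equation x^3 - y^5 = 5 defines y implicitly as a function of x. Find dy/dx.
Differentiate the relation implicitly: treat y = y(x) and apply the chain rule, so every y-derivative picks up a y' = dy/dx factor.

With everything moved to the left-hand side, differentiate term by term:
  d/dx[x^3] = 3x^2
  d/dx[-y^5] = -5y^4·y'
  d/dx[-5] = 0

Separating the contributions that come from x directly and those that come through y:
  without y':      3x^2
  multiplying y':  -5y^4

so (3x^2) + (-5y^4)·y' = 0, and therefore
  dy/dx = -(3x^2)/(-5y^4) = 3x^2/(5y^4)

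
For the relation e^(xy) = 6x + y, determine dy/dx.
Apply d/dx to both sides, remembering that y depends on x. Each occurrence of y therefore brings in a y' = dy/dx via the chain rule.

With F(x, y) equal to the left-hand side minus the right, differentiate F term by term:
  d/dx[-6x] = -6
  d/dx[-y] = -y'
  d/dx[e^(xy)] = (x·y' + y)·e^(xy)
Adding these up, d/dx[F] = 0 becomes
  (y·e^(xy) - 6) + (x·e^(xy) - 1)·y' = 0,
so isolating y',
  dy/dx = -(y·e^(xy) - 6)/(x·e^(xy) - 1) = (-y·e^(xy) + 6)/(x·e^(xy) - 1)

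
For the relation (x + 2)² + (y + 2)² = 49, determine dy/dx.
Take d/dx of both sides. Since y is implicitly a function of x, the chain rule attaches a y' = dy/dx factor whenever we differentiate through y.

Set F(x, y) = (left side) − (right side), so the curve is F = 0. Differentiating each term of F:
  d/dx[(x + 2)^2] = 2x + 4
  d/dx[(y + 2)^2] = 2·y'(y + 2)
  d/dx[-49] = 0

Collecting, the y'-free part is the partial derivative in x and the y' coefficient is the partial derivative in y:
  ∂F/∂x = 2x + 4
  ∂F/∂y = 2y + 4

so d/dx[F(x, y(x))] = ∂F/∂x + (∂F/∂y)·y' = 0. Rearranging,
  dy/dx = -(∂F/∂x)/(∂F/∂y) = -(2x + 4)/(2y + 4) = (-x - 2)/(y + 2)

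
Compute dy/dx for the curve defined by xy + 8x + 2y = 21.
Take d/dx of both sides. Since y is implicitly a function of x, the chain rule attaches a y' = dy/dx factor whenever we differentiate through y.

Set F(x, y) = (left side) − (right side), so the curve is F = 0. Differentiating each term of F:
  d/dx[xy] = x·y' + y
  d/dx[8x] = 8
  d/dx[2y] = 2·y'
  d/dx[-21] = 0

Collecting, the y'-free part is the partial derivative in x and the y' coefficient is the partial derivative in y:
  ∂F/∂x = y + 8
  ∂F/∂y = x + 2

so d/dx[F(x, y(x))] = ∂F/∂x + (∂F/∂y)·y' = 0. Rearranging,
  dy/dx = -(∂F/∂x)/(∂F/∂y) = -(y + 8)/(x + 2) = (-y - 8)/(x + 2)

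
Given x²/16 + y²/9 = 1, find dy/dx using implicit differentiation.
Differentiate both sides with respect to x, treating y as y(x). By the chain rule, any term containing y contributes a factor of y' = dy/dx when we differentiate it.

Move every term to one side and write the relation as F(x, y) = 0. Term by term,
  d/dx[x^2/16] = x/8
  d/dx[y^2/9] = 2y·y'/9
  d/dx[-1] = 0

The pieces without y' make up ∂F/∂x and the coefficient of y' is ∂F/∂y:
  ∂F/∂x = x/8,
  ∂F/∂y = 2y/9.

Since d/dx[F] = ∂F/∂x + (∂F/∂y)·y' = 0, solve for y':
  (∂F/∂y)·y' = -∂F/∂x
  dy/dx = -(∂F/∂x)/(∂F/∂y) = -(x/8)/(2y/9) = -9x/(16y)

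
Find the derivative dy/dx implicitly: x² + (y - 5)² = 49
Take d/dx of both sides. Since y is implicitly a function of x, the chain rule attaches a y' = dy/dx factor whenever we differentiate through y.

Set F(x, y) = (left side) − (right side), so the curve is F = 0. Differentiating each term of F:
  d/dx[x^2] = 2x
  d/dx[(y - 5)^2] = 2·y'(y - 5)
  d/dx[-49] = 0

Collecting, the y'-free part is the partial derivative in x and the y' coefficient is the partial derivative in y:
  ∂F/∂x = 2x
  ∂F/∂y = 2y - 10

so d/dx[F(x, y(x))] = ∂F/∂x + (∂F/∂y)·y' = 0. Rearranging,
  dy/dx = -(∂F/∂x)/(∂F/∂y) = -(2x)/(2y - 10) = -x/(y - 5)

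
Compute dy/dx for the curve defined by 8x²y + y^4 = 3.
Apply d/dx to both sides, remembering that y depends on x. Each occurrence of y therefore brings in a y' = dy/dx via the chain rule.

With F(x, y) equal to the left-hand side minus the right, differentiate F term by term:
  d/dx[8x^2y] = 8x^2·y' + 16xy
  d/dx[y^4] = 4y^3·y'
  d/dx[-3] = 0
Adding these up, d/dx[F] = 0 becomes
  (16xy) + (8x^2 + 4y^3)·y' = 0,
so isolating y',
  dy/dx = -(16xy)/(8x^2 + 4y^3) = -4xy/(2x^2 + y^3)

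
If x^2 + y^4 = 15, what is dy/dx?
Apply d/dx to both sides, remembering that y depends on x. Each occurrence of y therefore brings in a y' = dy/dx via the chain rule.

With F(x, y) equal to the left-hand side minus the right, differentiate F term by term:
  d/dx[x^2] = 2x
  d/dx[y^4] = 4y^3·y'
  d/dx[-15] = 0
Adding these up, d/dx[F] = 0 becomes
  (2x) + (4y^3)·y' = 0,
so isolating y',
  dy/dx = -(2x)/(4y^3) = -x/(2y^3)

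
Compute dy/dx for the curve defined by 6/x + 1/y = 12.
Apply d/dx to both sides, remembering that y depends on x. Each occurrence of y therefore brings in a y' = dy/dx via the chain rule.

With F(x, y) equal to the left-hand side minus the right, differentiate F term by term:
  d/dx[1/y] = -y'/y^2
  d/dx[6/x] = -6/x^2
  d/dx[-12] = 0
Adding these up, d/dx[F] = 0 becomes
  (-6/x^2) + (-1/y^2)·y' = 0,
so isolating y',
  dy/dx = -(-6/x^2)/(-1/y^2) = -6y^2/x^2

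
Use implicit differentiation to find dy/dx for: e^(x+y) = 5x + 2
Differentiate the relation implicitly: treat y = y(x) and apply the chain rule, so every y-derivative picks up a y' = dy/dx factor.

With everything moved to the left-hand side, differentiate term by term:
  d/dx[-5x] = -5
  d/dx[e^(x + y)] = (y' + 1)·e^(x + y)
  d/dx[-2] = 0

Separating the contributions that come from x directly and those that come through y:
  without y':      e^(x + y) - 5
  multiplying y':  e^(x + y)

so (e^(x + y) - 5) + (e^(x + y))·y' = 0, and therefore
  dy/dx = -(e^(x + y) - 5)/(e^(x + y)) = 5e^(-x - y) - 1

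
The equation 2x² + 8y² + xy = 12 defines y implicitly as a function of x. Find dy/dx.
Apply d/dx to both sides, remembering that y depends on x. Each occurrence of y therefore brings in a y' = dy/dx via the chain rule.

With F(x, y) equal to the left-hand side minus the right, differentiate F term by term:
  d/dx[2x^2] = 4x
  d/dx[xy] = x·y' + y
  d/dx[8y^2] = 16y·y'
  d/dx[-12] = 0
Adding these up, d/dx[F] = 0 becomes
  (4x + y) + (x + 16y)·y' = 0,
so isolating y',
  dy/dx = -(4x + y)/(x + 16y) = (-4x - y)/(x + 16y)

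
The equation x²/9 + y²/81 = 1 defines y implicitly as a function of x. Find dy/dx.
Differentiate the relation implicitly: treat y = y(x) and apply the chain rule, so every y-derivative picks up a y' = dy/dx factor.

With everything moved to the left-hand side, differentiate term by term:
  d/dx[x^2/9] = 2x/9
  d/dx[y^2/81] = 2y·y'/81
  d/dx[-1] = 0

Separating the contributions that come from x directly and those that come through y:
  without y':      2x/9
  multiplying y':  2y/81

so (2x/9) + (2y/81)·y' = 0, and therefore
  dy/dx = -(2x/9)/(2y/81) = -9x/y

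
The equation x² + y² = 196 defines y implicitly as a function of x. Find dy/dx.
Differentiate the relation implicitly: treat y = y(x) and apply the chain rule, so every y-derivative picks up a y' = dy/dx factor.

With everything moved to the left-hand side, differentiate term by term:
  d/dx[x^2] = 2x
  d/dx[y^2] = 2y·y'
  d/dx[-196] = 0

Separating the contributions that come from x directly and those that come through y:
  without y':      2x
  multiplying y':  2y

so (2x) + (2y)·y' = 0, and therefore
  dy/dx = -(2x)/(2y) = -x/y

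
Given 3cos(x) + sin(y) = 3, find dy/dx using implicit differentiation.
Differentiate both sides with respect to x, treating y as y(x). By the chain rule, any term containing y contributes a factor of y' = dy/dx when we differentiate it.

Move every term to one side and write the relation as F(x, y) = 0. Term by term,
  d/dx[sin(y)] = y'·cos(y)
  d/dx[3cos(x)] = -3sin(x)
  d/dx[-3] = 0

The pieces without y' make up ∂F/∂x and the coefficient of y' is ∂F/∂y:
  ∂F/∂x = -3sin(x),
  ∂F/∂y = cos(y).

Since d/dx[F] = ∂F/∂x + (∂F/∂y)·y' = 0, solve for y':
  (∂F/∂y)·y' = -∂F/∂x
  dy/dx = -(∂F/∂x)/(∂F/∂y) = -(-3sin(x))/(cos(y)) = 3sin(x)/cos(y)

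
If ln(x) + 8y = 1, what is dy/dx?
Apply d/dx to both sides, remembering that y depends on x. Each occurrence of y therefore brings in a y' = dy/dx via the chain rule.

With F(x, y) equal to the left-hand side minus the right, differentiate F term by term:
  d/dx[8y] = 8·y'
  d/dx[ln(x)] = 1/x
  d/dx[-1] = 0
Adding these up, d/dx[F] = 0 becomes
  (1/x) + (8)·y' = 0,
so isolating y',
  dy/dx = -(1/x)/(8) = -1/(8x)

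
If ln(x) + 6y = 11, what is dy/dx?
Differentiate both sides with respect to x, treating y as y(x). By the chain rule, any term containing y contributes a factor of y' = dy/dx when we differentiate it.

Move every term to one side and write the relation as F(x, y) = 0. Term by term,
  d/dx[6y] = 6·y'
  d/dx[ln(x)] = 1/x
  d/dx[-11] = 0

The pieces without y' make up ∂F/∂x and the coefficient of y' is ∂F/∂y:
  ∂F/∂x = 1/x,
  ∂F/∂y = 6.

Since d/dx[F] = ∂F/∂x + (∂F/∂y)·y' = 0, solve for y':
  (∂F/∂y)·y' = -∂F/∂x
  dy/dx = -(∂F/∂x)/(∂F/∂y) = -(1/x)/(6) = -1/(6x)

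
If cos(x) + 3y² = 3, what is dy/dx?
Differentiate both sides with respect to x, treating y as y(x). By the chain rule, any term containing y contributes a factor of y' = dy/dx when we differentiate it.

Move every term to one side and write the relation as F(x, y) = 0. Term by term,
  d/dx[3y^2] = 6y·y'
  d/dx[cos(x)] = -sin(x)
  d/dx[-3] = 0

The pieces without y' make up ∂F/∂x and the coefficient of y' is ∂F/∂y:
  ∂F/∂x = -sin(x),
  ∂F/∂y = 6y.

Since d/dx[F] = ∂F/∂x + (∂F/∂y)·y' = 0, solve for y':
  (∂F/∂y)·y' = -∂F/∂x
  dy/dx = -(∂F/∂x)/(∂F/∂y) = -(-sin(x))/(6y) = sin(x)/(6y)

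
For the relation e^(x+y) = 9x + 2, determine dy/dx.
Apply d/dx to both sides, remembering that y depends on x. Each occurrence of y therefore brings in a y' = dy/dx via the chain rule.

With F(x, y) equal to the left-hand side minus the right, differentiate F term by term:
  d/dx[-9x] = -9
  d/dx[e^(x + y)] = (y' + 1)·e^(x + y)
  d/dx[-2] = 0
Adding these up, d/dx[F] = 0 becomes
  (e^(x + y) - 9) + (e^(x + y))·y' = 0,
so isolating y',
  dy/dx = -(e^(x + y) - 9)/(e^(x + y)) = 9e^(-x - y) - 1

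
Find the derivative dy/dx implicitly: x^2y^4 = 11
Differentiate the relation implicitly: treat y = y(x) and apply the chain rule, so every y-derivative picks up a y' = dy/dx factor.

With everything moved to the left-hand side, differentiate term by term:
  d/dx[x^2y^4] = 4x^2y^3·y' + 2xy^4
  d/dx[-11] = 0

Separating the contributions that come from x directly and those that come through y:
  without y':      2xy^4
  multiplying y':  4x^2y^3

so (2xy^4) + (4x^2y^3)·y' = 0, and therefore
  dy/dx = -(2xy^4)/(4x^2y^3) = -y/(2x)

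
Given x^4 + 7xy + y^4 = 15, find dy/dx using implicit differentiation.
Differentiate the relation implicitly: treat y = y(x) and apply the chain rule, so every y-derivative picks up a y' = dy/dx factor.

With everything moved to the left-hand side, differentiate term by term:
  d/dx[x^4] = 4x^3
  d/dx[7xy] = 7x·y' + 7y
  d/dx[y^4] = 4y^3·y'
  d/dx[-15] = 0

Separating the contributions that come from x directly and those that come through y:
  without y':      4x^3 + 7y
  multiplying y':  7x + 4y^3

so (4x^3 + 7y) + (7x + 4y^3)·y' = 0, and therefore
  dy/dx = -(4x^3 + 7y)/(7x + 4y^3) = (-4x^3 - 7y)/(7x + 4y^3)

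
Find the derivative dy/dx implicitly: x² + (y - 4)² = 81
Differentiate the relation implicitly: treat y = y(x) and apply the chain rule, so every y-derivative picks up a y' = dy/dx factor.

With everything moved to the left-hand side, differentiate term by term:
  d/dx[x^2] = 2x
  d/dx[(y - 4)^2] = 2·y'(y - 4)
  d/dx[-81] = 0

Separating the contributions that come from x directly and those that come through y:
  without y':      2x
  multiplying y':  2y - 8

so (2x) + (2y - 8)·y' = 0, and therefore
  dy/dx = -(2x)/(2y - 8) = -x/(y - 4)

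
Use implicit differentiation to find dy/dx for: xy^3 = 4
Differentiate the relation implicitly: treat y = y(x) and apply the chain rule, so every y-derivative picks up a y' = dy/dx factor.

With everything moved to the left-hand side, differentiate term by term:
  d/dx[xy^3] = 3xy^2·y' + y^3
  d/dx[-4] = 0

Separating the contributions that come from x directly and those that come through y:
  without y':      y^3
  multiplying y':  3xy^2

so (y^3) + (3xy^2)·y' = 0, and therefore
  dy/dx = -(y^3)/(3xy^2) = -y/(3x)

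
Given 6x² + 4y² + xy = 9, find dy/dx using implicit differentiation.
Differentiate both sides with respect to x, treating y as y(x). By the chain rule, any term containing y contributes a factor of y' = dy/dx when we differentiate it.

Move every term to one side and write the relation as F(x, y) = 0. Term by term,
  d/dx[6x^2] = 12x
  d/dx[xy] = x·y' + y
  d/dx[4y^2] = 8y·y'
  d/dx[-9] = 0

The pieces without y' make up ∂F/∂x and the coefficient of y' is ∂F/∂y:
  ∂F/∂x = 12x + y,
  ∂F/∂y = x + 8y.

Since d/dx[F] = ∂F/∂x + (∂F/∂y)·y' = 0, solve for y':
  (∂F/∂y)·y' = -∂F/∂x
  dy/dx = -(∂F/∂x)/(∂F/∂y) = -(12x + y)/(x + 8y) = (-12x - y)/(x + 8y)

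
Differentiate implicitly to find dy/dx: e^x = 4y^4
Take d/dx of both sides. Since y is implicitly a function of x, the chain rule attaches a y' = dy/dx factor whenever we differentiate through y.

Set F(x, y) = (left side) − (right side), so the curve is F = 0. Differentiating each term of F:
  d/dx[-4y^4] = -16y^3·y'
  d/dx[e^(x)] = e^(x)

Collecting, the y'-free part is the partial derivative in x and the y' coefficient is the partial derivative in y:
  ∂F/∂x = e^(x)
  ∂F/∂y = -16y^3

so d/dx[F(x, y(x))] = ∂F/∂x + (∂F/∂y)·y' = 0. Rearranging,
  dy/dx = -(∂F/∂x)/(∂F/∂y) = -(e^(x))/(-16y^3) = e^(x)/(16y^3)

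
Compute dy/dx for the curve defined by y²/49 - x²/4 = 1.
Take d/dx of both sides. Since y is implicitly a function of x, the chain rule attaches a y' = dy/dx factor whenever we differentiate through y.

Set F(x, y) = (left side) − (right side), so the curve is F = 0. Differentiating each term of F:
  d/dx[-x^2/4] = -x/2
  d/dx[y^2/49] = 2y·y'/49
  d/dx[-1] = 0

Collecting, the y'-free part is the partial derivative in x and the y' coefficient is the partial derivative in y:
  ∂F/∂x = -x/2
  ∂F/∂y = 2y/49

so d/dx[F(x, y(x))] = ∂F/∂x + (∂F/∂y)·y' = 0. Rearranging,
  dy/dx = -(∂F/∂x)/(∂F/∂y) = -(-x/2)/(2y/49) = 49x/(4y)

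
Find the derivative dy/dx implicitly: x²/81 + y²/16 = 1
Apply d/dx to both sides, remembering that y depends on x. Each occurrence of y therefore brings in a y' = dy/dx via the chain rule.

With F(x, y) equal to the left-hand side minus the right, differentiate F term by term:
  d/dx[x^2/81] = 2x/81
  d/dx[y^2/16] = y·y'/8
  d/dx[-1] = 0
Adding these up, d/dx[F] = 0 becomes
  (2x/81) + (y/8)·y' = 0,
so isolating y',
  dy/dx = -(2x/81)/(y/8) = -16x/(81y)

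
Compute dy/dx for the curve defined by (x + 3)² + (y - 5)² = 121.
Apply d/dx to both sides, remembering that y depends on x. Each occurrence of y therefore brings in a y' = dy/dx via the chain rule.

With F(x, y) equal to the left-hand side minus the right, differentiate F term by term:
  d/dx[(x + 3)^2] = 2x + 6
  d/dx[(y - 5)^2] = 2·y'(y - 5)
  d/dx[-121] = 0
Adding these up, d/dx[F] = 0 becomes
  (2x + 6) + (2y - 10)·y' = 0,
so isolating y',
  dy/dx = -(2x + 6)/(2y - 10) = (-x - 3)/(y - 5)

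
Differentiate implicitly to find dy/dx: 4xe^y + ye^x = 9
Differentiate the relation implicitly: treat y = y(x) and apply the chain rule, so every y-derivative picks up a y' = dy/dx factor.

With everything moved to the left-hand side, differentiate term by term:
  d/dx[4x·e^(y)] = 4x·y'·e^(y) + 4e^(y)
  d/dx[y·e^(x)] = y·e^(x) + y'·e^(x)
  d/dx[-9] = 0

Separating the contributions that come from x directly and those that come through y:
  without y':      y·e^(x) + 4e^(y)
  multiplying y':  4x·e^(y) + e^(x)

so (y·e^(x) + 4e^(y)) + (4x·e^(y) + e^(x))·y' = 0, and therefore
  dy/dx = -(y·e^(x) + 4e^(y))/(4x·e^(y) + e^(x)) = (-y·e^(x) - 4e^(y))/(4x·e^(y) + e^(x))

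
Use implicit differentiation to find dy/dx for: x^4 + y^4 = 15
Differentiate the relation implicitly: treat y = y(x) and apply the chain rule, so every y-derivative picks up a y' = dy/dx factor.

With everything moved to the left-hand side, differentiate term by term:
  d/dx[x^4] = 4x^3
  d/dx[y^4] = 4y^3·y'
  d/dx[-15] = 0

Separating the contributions that come from x directly and those that come through y:
  without y':      4x^3
  multiplying y':  4y^3

so (4x^3) + (4y^3)·y' = 0, and therefore
  dy/dx = -(4x^3)/(4y^3) = -x^3/y^3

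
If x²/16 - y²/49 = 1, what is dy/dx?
Apply d/dx to both sides, remembering that y depends on x. Each occurrence of y therefore brings in a y' = dy/dx via the chain rule.

With F(x, y) equal to the left-hand side minus the right, differentiate F term by term:
  d/dx[x^2/16] = x/8
  d/dx[-y^2/49] = -2y·y'/49
  d/dx[-1] = 0
Adding these up, d/dx[F] = 0 becomes
  (x/8) + (-2y/49)·y' = 0,
so isolating y',
  dy/dx = -(x/8)/(-2y/49) = 49x/(16y)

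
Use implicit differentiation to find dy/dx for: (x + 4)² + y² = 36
Apply d/dx to both sides, remembering that y depends on x. Each occurrence of y therefore brings in a y' = dy/dx via the chain rule.

With F(x, y) equal to the left-hand side minus the right, differentiate F term by term:
  d/dx[y^2] = 2y·y'
  d/dx[(x + 4)^2] = 2x + 8
  d/dx[-36] = 0
Adding these up, d/dx[F] = 0 becomes
  (2x + 8) + (2y)·y' = 0,
so isolating y',
  dy/dx = -(2x + 8)/(2y) = (-x - 4)/y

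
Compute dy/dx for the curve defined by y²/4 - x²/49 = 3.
Differentiate both sides with respect to x, treating y as y(x). By the chain rule, any term containing y contributes a factor of y' = dy/dx when we differentiate it.

Move every term to one side and write the relation as F(x, y) = 0. Term by term,
  d/dx[-x^2/49] = -2x/49
  d/dx[y^2/4] = y·y'/2
  d/dx[-3] = 0

The pieces without y' make up ∂F/∂x and the coefficient of y' is ∂F/∂y:
  ∂F/∂x = -2x/49,
  ∂F/∂y = y/2.

Since d/dx[F] = ∂F/∂x + (∂F/∂y)·y' = 0, solve for y':
  (∂F/∂y)·y' = -∂F/∂x
  dy/dx = -(∂F/∂x)/(∂F/∂y) = -(-2x/49)/(y/2) = 4x/(49y)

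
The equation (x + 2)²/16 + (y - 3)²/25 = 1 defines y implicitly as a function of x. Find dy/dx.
Differentiate the relation implicitly: treat y = y(x) and apply the chain rule, so every y-derivative picks up a y' = dy/dx factor.

With everything moved to the left-hand side, differentiate term by term:
  d/dx[(x + 2)^2/16] = x/8 + 1/4
  d/dx[(y - 3)^2/25] = 2·y'(y - 3)/25
  d/dx[-1] = 0

Separating the contributions that come from x directly and those that come through y:
  without y':      x/8 + 1/4
  multiplying y':  2y/25 - 6/25

so (x/8 + 1/4) + (2y/25 - 6/25)·y' = 0, and therefore
  dy/dx = -(x/8 + 1/4)/(2y/25 - 6/25)
        = -((x + 2)/8)/(2(y - 3)/25) = 25(-x - 2)/(16(y - 3))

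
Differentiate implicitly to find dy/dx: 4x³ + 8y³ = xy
Differentiate both sides with respect to x, treating y as y(x). By the chain rule, any term containing y contributes a factor of y' = dy/dx when we differentiate it.

Move every term to one side and write the relation as F(x, y) = 0. Term by term,
  d/dx[4x^3] = 12x^2
  d/dx[-xy] = -x·y' - y
  d/dx[8y^3] = 24y^2·y'

The pieces without y' make up ∂F/∂x and the coefficient of y' is ∂F/∂y:
  ∂F/∂x = 12x^2 - y,
  ∂F/∂y = -x + 24y^2.

Since d/dx[F] = ∂F/∂x + (∂F/∂y)·y' = 0, solve for y':
  (∂F/∂y)·y' = -∂F/∂x
  dy/dx = -(∂F/∂x)/(∂F/∂y) = -(12x^2 - y)/(-x + 24y^2) = (12x^2 - y)/(x - 24y^2)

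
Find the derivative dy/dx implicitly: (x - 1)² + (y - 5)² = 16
Differentiate both sides with respect to x, treating y as y(x). By the chain rule, any term containing y contributes a factor of y' = dy/dx when we differentiate it.

Move every term to one side and write the relation as F(x, y) = 0. Term by term,
  d/dx[(x - 1)^2] = 2x - 2
  d/dx[(y - 5)^2] = 2·y'(y - 5)
  d/dx[-16] = 0

The pieces without y' make up ∂F/∂x and the coefficient of y' is ∂F/∂y:
  ∂F/∂x = 2x - 2,
  ∂F/∂y = 2y - 10.

Since d/dx[F] = ∂F/∂x + (∂F/∂y)·y' = 0, solve for y':
  (∂F/∂y)·y' = -∂F/∂x
  dy/dx = -(∂F/∂x)/(∂F/∂y) = -(2x - 2)/(2y - 10) = (1 - x)/(y - 5)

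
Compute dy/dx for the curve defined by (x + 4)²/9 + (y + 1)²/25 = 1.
Apply d/dx to both sides, remembering that y depends on x. Each occurrence of y therefore brings in a y' = dy/dx via the chain rule.

With F(x, y) equal to the left-hand side minus the right, differentiate F term by term:
  d/dx[(x + 4)^2/9] = 2x/9 + 8/9
  d/dx[(y + 1)^2/25] = 2·y'(y + 1)/25
  d/dx[-1] = 0
Adding these up, d/dx[F] = 0 becomes
  (2x/9 + 8/9) + (2y/25 + 2/25)·y' = 0,
so isolating y',
  dy/dx = -(2x/9 + 8/9)/(2y/25 + 2/25)
        = -(2(x + 4)/9)/(2(y + 1)/25) = 25(-x - 4)/(9(y + 1))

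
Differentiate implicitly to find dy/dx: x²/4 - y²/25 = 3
Take d/dx of both sides. Since y is implicitly a function of x, the chain rule attaches a y' = dy/dx factor whenever we differentiate through y.

Set F(x, y) = (left side) − (right side), so the curve is F = 0. Differentiating each term of F:
  d/dx[x^2/4] = x/2
  d/dx[-y^2/25] = -2y·y'/25
  d/dx[-3] = 0

Collecting, the y'-free part is the partial derivative in x and the y' coefficient is the partial derivative in y:
  ∂F/∂x = x/2
  ∂F/∂y = -2y/25

so d/dx[F(x, y(x))] = ∂F/∂x + (∂F/∂y)·y' = 0. Rearranging,
  dy/dx = -(∂F/∂x)/(∂F/∂y) = -(x/2)/(-2y/25) = 25x/(4y)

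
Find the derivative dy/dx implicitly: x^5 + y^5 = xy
Take d/dx of both sides. Since y is implicitly a function of x, the chain rule attaches a y' = dy/dx factor whenever we differentiate through y.

Set F(x, y) = (left side) − (right side), so the curve is F = 0. Differentiating each term of F:
  d/dx[x^5] = 5x^4
  d/dx[-xy] = -x·y' - y
  d/dx[y^5] = 5y^4·y'

Collecting, the y'-free part is the partial derivative in x and the y' coefficient is the partial derivative in y:
  ∂F/∂x = 5x^4 - y
  ∂F/∂y = -x + 5y^4

so d/dx[F(x, y(x))] = ∂F/∂x + (∂F/∂y)·y' = 0. Rearranging,
  dy/dx = -(∂F/∂x)/(∂F/∂y) = -(5x^4 - y)/(-x + 5y^4) = (5x^4 - y)/(x - 5y^4)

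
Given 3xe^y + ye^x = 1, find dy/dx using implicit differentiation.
Take d/dx of both sides. Since y is implicitly a function of x, the chain rule attaches a y' = dy/dx factor whenever we differentiate through y.

Set F(x, y) = (left side) − (right side), so the curve is F = 0. Differentiating each term of F:
  d/dx[3x·e^(y)] = 3x·y'·e^(y) + 3e^(y)
  d/dx[y·e^(x)] = y·e^(x) + y'·e^(x)
  d/dx[-1] = 0

Collecting, the y'-free part is the partial derivative in x and the y' coefficient is the partial derivative in y:
  ∂F/∂x = y·e^(x) + 3e^(y)
  ∂F/∂y = 3x·e^(y) + e^(x)

so d/dx[F(x, y(x))] = ∂F/∂x + (∂F/∂y)·y' = 0. Rearranging,
  dy/dx = -(∂F/∂x)/(∂F/∂y) = -(y·e^(x) + 3e^(y))/(3x·e^(y) + e^(x)) = (-y·e^(x) - 3e^(y))/(3x·e^(y) + e^(x))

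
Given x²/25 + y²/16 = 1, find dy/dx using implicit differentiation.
Take d/dx of both sides. Since y is implicitly a function of x, the chain rule attaches a y' = dy/dx factor whenever we differentiate through y.

Set F(x, y) = (left side) − (right side), so the curve is F = 0. Differentiating each term of F:
  d/dx[x^2/25] = 2x/25
  d/dx[y^2/16] = y·y'/8
  d/dx[-1] = 0

Collecting, the y'-free part is the partial derivative in x and the y' coefficient is the partial derivative in y:
  ∂F/∂x = 2x/25
  ∂F/∂y = y/8

so d/dx[F(x, y(x))] = ∂F/∂x + (∂F/∂y)·y' = 0. Rearranging,
  dy/dx = -(∂F/∂x)/(∂F/∂y) = -(2x/25)/(y/8) = -16x/(25y)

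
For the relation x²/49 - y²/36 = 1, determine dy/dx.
Differentiate both sides with respect to x, treating y as y(x). By the chain rule, any term containing y contributes a factor of y' = dy/dx when we differentiate it.

Move every term to one side and write the relation as F(x, y) = 0. Term by term,
  d/dx[x^2/49] = 2x/49
  d/dx[-y^2/36] = -y·y'/18
  d/dx[-1] = 0

The pieces without y' make up ∂F/∂x and the coefficient of y' is ∂F/∂y:
  ∂F/∂x = 2x/49,
  ∂F/∂y = -y/18.

Since d/dx[F] = ∂F/∂x + (∂F/∂y)·y' = 0, solve for y':
  (∂F/∂y)·y' = -∂F/∂x
  dy/dx = -(∂F/∂x)/(∂F/∂y) = -(2x/49)/(-y/18) = 36x/(49y)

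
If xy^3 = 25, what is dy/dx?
Differentiate the relation implicitly: treat y = y(x) and apply the chain rule, so every y-derivative picks up a y' = dy/dx factor.

With everything moved to the left-hand side, differentiate term by term:
  d/dx[xy^3] = 3xy^2·y' + y^3
  d/dx[-25] = 0

Separating the contributions that come from x directly and those that come through y:
  without y':      y^3
  multiplying y':  3xy^2

so (y^3) + (3xy^2)·y' = 0, and therefore
  dy/dx = -(y^3)/(3xy^2) = -y/(3x)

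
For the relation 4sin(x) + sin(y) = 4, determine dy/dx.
Differentiate both sides with respect to x, treating y as y(x). By the chain rule, any term containing y contributes a factor of y' = dy/dx when we differentiate it.

Move every term to one side and write the relation as F(x, y) = 0. Term by term,
  d/dx[4sin(x)] = 4cos(x)
  d/dx[sin(y)] = y'·cos(y)
  d/dx[-4] = 0

The pieces without y' make up ∂F/∂x and the coefficient of y' is ∂F/∂y:
  ∂F/∂x = 4cos(x),
  ∂F/∂y = cos(y).

Since d/dx[F] = ∂F/∂x + (∂F/∂y)·y' = 0, solve for y':
  (∂F/∂y)·y' = -∂F/∂x
  dy/dx = -(∂F/∂x)/(∂F/∂y) = -(4cos(x))/(cos(y)) = -4cos(x)/cos(y)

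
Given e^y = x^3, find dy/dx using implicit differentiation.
Take d/dx of both sides. Since y is implicitly a function of x, the chain rule attaches a y' = dy/dx factor whenever we differentiate through y.

Set F(x, y) = (left side) − (right side), so the curve is F = 0. Differentiating each term of F:
  d/dx[-x^3] = -3x^2
  d/dx[e^(y)] = y'·e^(y)

Collecting, the y'-free part is the partial derivative in x and the y' coefficient is the partial derivative in y:
  ∂F/∂x = -3x^2
  ∂F/∂y = e^(y)

so d/dx[F(x, y(x))] = ∂F/∂x + (∂F/∂y)·y' = 0. Rearranging,
  dy/dx = -(∂F/∂x)/(∂F/∂y) = -(-3x^2)/(e^(y)) = 3x^2e^(-y)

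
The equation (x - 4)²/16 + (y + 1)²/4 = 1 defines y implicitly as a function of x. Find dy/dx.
Differentiate both sides with respect to x, treating y as y(x). By the chain rule, any term containing y contributes a factor of y' = dy/dx when we differentiate it.

Move every term to one side and write the relation as F(x, y) = 0. Term by term,
  d/dx[(x - 4)^2/16] = x/8 - 1/2
  d/dx[(y + 1)^2/4] = y'(y + 1)/2
  d/dx[-1] = 0

The pieces without y' make up ∂F/∂x and the coefficient of y' is ∂F/∂y:
  ∂F/∂x = x/8 - 1/2,
  ∂F/∂y = y/2 + 1/2.

Since d/dx[F] = ∂F/∂x + (∂F/∂y)·y' = 0, solve for y':
  (∂F/∂y)·y' = -∂F/∂x
  dy/dx = -(∂F/∂x)/(∂F/∂y) = -(x/8 - 1/2)/(y/2 + 1/2)
        = -((x - 4)/8)/((y + 1)/2) = (4 - x)/(4(y + 1))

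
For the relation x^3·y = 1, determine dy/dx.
Apply d/dx to both sides, remembering that y depends on x. Each occurrence of y therefore brings in a y' = dy/dx via the chain rule.

With F(x, y) equal to the left-hand side minus the right, differentiate F term by term:
  d/dx[x^3y] = x^3·y' + 3x^2y
  d/dx[-1] = 0
Adding these up, d/dx[F] = 0 becomes
  (3x^2y) + (x^3)·y' = 0,
so isolating y',
  dy/dx = -(3x^2y)/(x^3) = -3y/x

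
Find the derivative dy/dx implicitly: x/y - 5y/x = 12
Take d/dx of both sides. Since y is implicitly a function of x, the chain rule attaches a y' = dy/dx factor whenever we differentiate through y.

Set F(x, y) = (left side) − (right side), so the curve is F = 0. Differentiating each term of F:
  d/dx[x/y] = -x·y'/y^2 + 1/y
  d/dx[-5y/x] = -5·y'/x + 5y/x^2
  d/dx[-12] = 0

Collecting, the y'-free part is the partial derivative in x and the y' coefficient is the partial derivative in y:
  ∂F/∂x = 1/y + 5y/x^2
  ∂F/∂y = -x/y^2 - 5/x

so d/dx[F(x, y(x))] = ∂F/∂x + (∂F/∂y)·y' = 0. Rearranging,
  dy/dx = -(∂F/∂x)/(∂F/∂y) = -(1/y + 5y/x^2)/(-x/y^2 - 5/x)
        = -((x^2 + 5y^2)/(x^2y))/(-(x^2 + 5y^2)/(xy^2)) = y/x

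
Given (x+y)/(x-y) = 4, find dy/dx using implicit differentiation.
Apply d/dx to both sides, remembering that y depends on x. Each occurrence of y therefore brings in a y' = dy/dx via the chain rule.

With F(x, y) equal to the left-hand side minus the right, differentiate F term by term:
  d/dx[(x + y)/(x - y)] = (y' + 1)/(x - y) + (x + y)(y' - 1)/(x - y)^2
  d/dx[-4] = 0
Adding these up, d/dx[F] = 0 becomes
  (1/(x - y) - (x + y)/(x - y)^2) + (1/(x - y) + (x + y)/(x - y)^2)·y' = 0,
so isolating y',
  dy/dx = -(1/(x - y) - (x + y)/(x - y)^2)/(1/(x - y) + (x + y)/(x - y)^2)
        = -(-2y/(x - y)^2)/(2x/(x - y)^2) = y/x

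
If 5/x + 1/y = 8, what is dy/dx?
Differentiate both sides with respect to x, treating y as y(x). By the chain rule, any term containing y contributes a factor of y' = dy/dx when we differentiate it.

Move every term to one side and write the relation as F(x, y) = 0. Term by term,
  d/dx[1/y] = -y'/y^2
  d/dx[5/x] = -5/x^2
  d/dx[-8] = 0

The pieces without y' make up ∂F/∂x and the coefficient of y' is ∂F/∂y:
  ∂F/∂x = -5/x^2,
  ∂F/∂y = -1/y^2.

Since d/dx[F] = ∂F/∂x + (∂F/∂y)·y' = 0, solve for y':
  (∂F/∂y)·y' = -∂F/∂x
  dy/dx = -(∂F/∂x)/(∂F/∂y) = -(-5/x^2)/(-1/y^2) = -5y^2/x^2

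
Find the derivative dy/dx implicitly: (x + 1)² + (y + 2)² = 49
Differentiate the relation implicitly: treat y = y(x) and apply the chain rule, so every y-derivative picks up a y' = dy/dx factor.

With everything moved to the left-hand side, differentiate term by term:
  d/dx[(x + 1)^2] = 2x + 2
  d/dx[(y + 2)^2] = 2·y'(y + 2)
  d/dx[-49] = 0

Separating the contributions that come from x directly and those that come through y:
  without y':      2x + 2
  multiplying y':  2y + 4

so (2x + 2) + (2y + 4)·y' = 0, and therefore
  dy/dx = -(2x + 2)/(2y + 4) = (-x - 1)/(y + 2)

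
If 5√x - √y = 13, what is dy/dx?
Take d/dx of both sides. Since y is implicitly a function of x, the chain rule attaches a y' = dy/dx factor whenever we differentiate through y.

Set F(x, y) = (left side) − (right side), so the curve is F = 0. Differentiating each term of F:
  d/dx[5√(x)] = 5/(2√(x))
  d/dx[-√(y)] = -y'/(2√(y))
  d/dx[-13] = 0

Collecting, the y'-free part is the partial derivative in x and the y' coefficient is the partial derivative in y:
  ∂F/∂x = 5/(2√(x))
  ∂F/∂y = -1/(2√(y))

so d/dx[F(x, y(x))] = ∂F/∂x + (∂F/∂y)·y' = 0. Rearranging,
  dy/dx = -(∂F/∂x)/(∂F/∂y) = -(5/(2√(x)))/(-1/(2√(y))) = 5√(y)/√(x)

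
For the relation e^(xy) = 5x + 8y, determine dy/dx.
Differentiate the relation implicitly: treat y = y(x) and apply the chain rule, so every y-derivative picks up a y' = dy/dx factor.

With everything moved to the left-hand side, differentiate term by term:
  d/dx[-5x] = -5
  d/dx[-8y] = -8·y'
  d/dx[e^(xy)] = (x·y' + y)·e^(xy)

Separating the contributions that come from x directly and those that come through y:
  without y':      y·e^(xy) - 5
  multiplying y':  x·e^(xy) - 8

so (y·e^(xy) - 5) + (x·e^(xy) - 8)·y' = 0, and therefore
  dy/dx = -(y·e^(xy) - 5)/(x·e^(xy) - 8) = (-y·e^(xy) + 5)/(x·e^(xy) - 8)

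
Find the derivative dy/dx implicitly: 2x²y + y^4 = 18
Differentiate both sides with respect to x, treating y as y(x). By the chain rule, any term containing y contributes a factor of y' = dy/dx when we differentiate it.

Move every term to one side and write the relation as F(x, y) = 0. Term by term,
  d/dx[2x^2y] = 2x^2·y' + 4xy
  d/dx[y^4] = 4y^3·y'
  d/dx[-18] = 0

The pieces without y' make up ∂F/∂x and the coefficient of y' is ∂F/∂y:
  ∂F/∂x = 4xy,
  ∂F/∂y = 2x^2 + 4y^3.

Since d/dx[F] = ∂F/∂x + (∂F/∂y)·y' = 0, solve for y':
  (∂F/∂y)·y' = -∂F/∂x
  dy/dx = -(∂F/∂x)/(∂F/∂y) = -(4xy)/(2x^2 + 4y^3) = -2xy/(x^2 + 2y^3)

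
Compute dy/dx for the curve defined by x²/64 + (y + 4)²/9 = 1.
Take d/dx of both sides. Since y is implicitly a function of x, the chain rule attaches a y' = dy/dx factor whenever we differentiate through y.

Set F(x, y) = (left side) − (right side), so the curve is F = 0. Differentiating each term of F:
  d/dx[x^2/64] = x/32
  d/dx[(y + 4)^2/9] = 2·y'(y + 4)/9
  d/dx[-1] = 0

Collecting, the y'-free part is the partial derivative in x and the y' coefficient is the partial derivative in y:
  ∂F/∂x = x/32
  ∂F/∂y = 2y/9 + 8/9

so d/dx[F(x, y(x))] = ∂F/∂x + (∂F/∂y)·y' = 0. Rearranging,
  dy/dx = -(∂F/∂x)/(∂F/∂y) = -(x/32)/(2y/9 + 8/9)
        = -(x/32)/(2(y + 4)/9) = -9x/(64y + 256)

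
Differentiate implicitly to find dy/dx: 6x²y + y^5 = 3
Apply d/dx to both sides, remembering that y depends on x. Each occurrence of y therefore brings in a y' = dy/dx via the chain rule.

With F(x, y) equal to the left-hand side minus the right, differentiate F term by term:
  d/dx[6x^2y] = 6x^2·y' + 12xy
  d/dx[y^5] = 5y^4·y'
  d/dx[-3] = 0
Adding these up, d/dx[F] = 0 becomes
  (12xy) + (6x^2 + 5y^4)·y' = 0,
so isolating y',
  dy/dx = -(12xy)/(6x^2 + 5y^4) = -12xy/(6x^2 + 5y^4)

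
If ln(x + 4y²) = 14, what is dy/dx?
Take d/dx of both sides. Since y is implicitly a function of x, the chain rule attaches a y' = dy/dx factor whenever we differentiate through y.

Set F(x, y) = (left side) − (right side), so the curve is F = 0. Differentiating each term of F:
  d/dx[ln(x + 4y^2)] = (8y·y' + 1)/(x + 4y^2)
  d/dx[-14] = 0

Collecting, the y'-free part is the partial derivative in x and the y' coefficient is the partial derivative in y:
  ∂F/∂x = 1/(x + 4y^2)
  ∂F/∂y = 8y/(x + 4y^2)

so d/dx[F(x, y(x))] = ∂F/∂x + (∂F/∂y)·y' = 0. Rearranging,
  dy/dx = -(∂F/∂x)/(∂F/∂y) = -(1/(x + 4y^2))/(8y/(x + 4y^2)) = -1/(8y)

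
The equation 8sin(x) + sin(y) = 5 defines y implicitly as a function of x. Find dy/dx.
Apply d/dx to both sides, remembering that y depends on x. Each occurrence of y therefore brings in a y' = dy/dx via the chain rule.

With F(x, y) equal to the left-hand side minus the right, differentiate F term by term:
  d/dx[8sin(x)] = 8cos(x)
  d/dx[sin(y)] = y'·cos(y)
  d/dx[-5] = 0
Adding these up, d/dx[F] = 0 becomes
  (8cos(x)) + (cos(y))·y' = 0,
so isolating y',
  dy/dx = -(8cos(x))/(cos(y)) = -8cos(x)/cos(y)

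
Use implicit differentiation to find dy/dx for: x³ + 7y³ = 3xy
Take d/dx of both sides. Since y is implicitly a function of x, the chain rule attaches a y' = dy/dx factor whenever we differentiate through y.

Set F(x, y) = (left side) − (right side), so the curve is F = 0. Differentiating each term of F:
  d/dx[x^3] = 3x^2
  d/dx[-3xy] = -3x·y' - 3y
  d/dx[7y^3] = 21y^2·y'

Collecting, the y'-free part is the partial derivative in x and the y' coefficient is the partial derivative in y:
  ∂F/∂x = 3x^2 - 3y
  ∂F/∂y = -3x + 21y^2

so d/dx[F(x, y(x))] = ∂F/∂x + (∂F/∂y)·y' = 0. Rearranging,
  dy/dx = -(∂F/∂x)/(∂F/∂y) = -(3x^2 - 3y)/(-3x + 21y^2) = (x^2 - y)/(x - 7y^2)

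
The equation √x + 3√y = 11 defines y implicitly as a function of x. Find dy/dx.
Differentiate both sides with respect to x, treating y as y(x). By the chain rule, any term containing y contributes a factor of y' = dy/dx when we differentiate it.

Move every term to one side and write the relation as F(x, y) = 0. Term by term,
  d/dx[√(x)] = 1/(2√(x))
  d/dx[3√(y)] = 3·y'/(2√(y))
  d/dx[-11] = 0

The pieces without y' make up ∂F/∂x and the coefficient of y' is ∂F/∂y:
  ∂F/∂x = 1/(2√(x)),
  ∂F/∂y = 3/(2√(y)).

Since d/dx[F] = ∂F/∂x + (∂F/∂y)·y' = 0, solve for y':
  (∂F/∂y)·y' = -∂F/∂x
  dy/dx = -(∂F/∂x)/(∂F/∂y) = -(1/(2√(x)))/(3/(2√(y))) = -√(y)/(3√(x))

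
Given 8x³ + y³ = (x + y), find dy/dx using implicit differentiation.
Apply d/dx to both sides, remembering that y depends on x. Each occurrence of y therefore brings in a y' = dy/dx via the chain rule.

With F(x, y) equal to the left-hand side minus the right, differentiate F term by term:
  d/dx[8x^3] = 24x^2
  d/dx[-x] = -1
  d/dx[y^3] = 3y^2·y'
  d/dx[-y] = -y'
Adding these up, d/dx[F] = 0 becomes
  (24x^2 - 1) + (3y^2 - 1)·y' = 0,
so isolating y',
  dy/dx = -(24x^2 - 1)/(3y^2 - 1) = (1 - 24x^2)/(3y^2 - 1)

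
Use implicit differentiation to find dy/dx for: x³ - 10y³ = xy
Differentiate both sides with respect to x, treating y as y(x). By the chain rule, any term containing y contributes a factor of y' = dy/dx when we differentiate it.

Move every term to one side and write the relation as F(x, y) = 0. Term by term,
  d/dx[x^3] = 3x^2
  d/dx[-xy] = -x·y' - y
  d/dx[-10y^3] = -30y^2·y'

The pieces without y' make up ∂F/∂x and the coefficient of y' is ∂F/∂y:
  ∂F/∂x = 3x^2 - y,
  ∂F/∂y = -x - 30y^2.

Since d/dx[F] = ∂F/∂x + (∂F/∂y)·y' = 0, solve for y':
  (∂F/∂y)·y' = -∂F/∂x
  dy/dx = -(∂F/∂x)/(∂F/∂y) = -(3x^2 - y)/(-x - 30y^2) = (3x^2 - y)/(x + 30y^2)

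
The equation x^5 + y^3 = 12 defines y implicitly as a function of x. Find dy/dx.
Differentiate the relation implicitly: treat y = y(x) and apply the chain rule, so every y-derivative picks up a y' = dy/dx factor.

With everything moved to the left-hand side, differentiate term by term:
  d/dx[x^5] = 5x^4
  d/dx[y^3] = 3y^2·y'
  d/dx[-12] = 0

Separating the contributions that come from x directly and those that come through y:
  without y':      5x^4
  multiplying y':  3y^2

so (5x^4) + (3y^2)·y' = 0, and therefore
  dy/dx = -(5x^4)/(3y^2) = -5x^4/(3y^2)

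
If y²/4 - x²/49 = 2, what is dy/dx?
Apply d/dx to both sides, remembering that y depends on x. Each occurrence of y therefore brings in a y' = dy/dx via the chain rule.

With F(x, y) equal to the left-hand side minus the right, differentiate F term by term:
  d/dx[-x^2/49] = -2x/49
  d/dx[y^2/4] = y·y'/2
  d/dx[-2] = 0
Adding these up, d/dx[F] = 0 becomes
  (-2x/49) + (y/2)·y' = 0,
so isolating y',
  dy/dx = -(-2x/49)/(y/2) = 4x/(49y)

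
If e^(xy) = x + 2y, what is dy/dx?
Apply d/dx to both sides, remembering that y depends on x. Each occurrence of y therefore brings in a y' = dy/dx via the chain rule.

With F(x, y) equal to the left-hand side minus the right, differentiate F term by term:
  d/dx[-x] = -1
  d/dx[-2y] = -2·y'
  d/dx[e^(xy)] = (x·y' + y)·e^(xy)
Adding these up, d/dx[F] = 0 becomes
  (y·e^(xy) - 1) + (x·e^(xy) - 2)·y' = 0,
so isolating y',
  dy/dx = -(y·e^(xy) - 1)/(x·e^(xy) - 2) = (-y·e^(xy) + 1)/(x·e^(xy) - 2)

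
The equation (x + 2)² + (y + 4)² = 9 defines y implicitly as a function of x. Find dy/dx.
Differentiate both sides with respect to x, treating y as y(x). By the chain rule, any term containing y contributes a factor of y' = dy/dx when we differentiate it.

Move every term to one side and write the relation as F(x, y) = 0. Term by term,
  d/dx[(x + 2)^2] = 2x + 4
  d/dx[(y + 4)^2] = 2·y'(y + 4)
  d/dx[-9] = 0

The pieces without y' make up ∂F/∂x and the coefficient of y' is ∂F/∂y:
  ∂F/∂x = 2x + 4,
  ∂F/∂y = 2y + 8.

Since d/dx[F] = ∂F/∂x + (∂F/∂y)·y' = 0, solve for y':
  (∂F/∂y)·y' = -∂F/∂x
  dy/dx = -(∂F/∂x)/(∂F/∂y) = -(2x + 4)/(2y + 8) = (-x - 2)/(y + 4)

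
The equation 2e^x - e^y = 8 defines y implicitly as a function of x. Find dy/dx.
Differentiate the relation implicitly: treat y = y(x) and apply the chain rule, so every y-derivative picks up a y' = dy/dx factor.

With everything moved to the left-hand side, differentiate term by term:
  d/dx[2e^(x)] = 2e^(x)
  d/dx[-e^(y)] = -y'·e^(y)
  d/dx[-8] = 0

Separating the contributions that come from x directly and those that come through y:
  without y':      2e^(x)
  multiplying y':  -e^(y)

so (2e^(x)) + (-e^(y))·y' = 0, and therefore
  dy/dx = -(2e^(x))/(-e^(y)) = 2e^(x - y)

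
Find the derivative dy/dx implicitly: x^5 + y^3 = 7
Differentiate the relation implicitly: treat y = y(x) and apply the chain rule, so every y-derivative picks up a y' = dy/dx factor.

With everything moved to the left-hand side, differentiate term by term:
  d/dx[x^5] = 5x^4
  d/dx[y^3] = 3y^2·y'
  d/dx[-7] = 0

Separating the contributions that come from x directly and those that come through y:
  without y':      5x^4
  multiplying y':  3y^2

so (5x^4) + (3y^2)·y' = 0, and therefore
  dy/dx = -(5x^4)/(3y^2) = -5x^4/(3y^2)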